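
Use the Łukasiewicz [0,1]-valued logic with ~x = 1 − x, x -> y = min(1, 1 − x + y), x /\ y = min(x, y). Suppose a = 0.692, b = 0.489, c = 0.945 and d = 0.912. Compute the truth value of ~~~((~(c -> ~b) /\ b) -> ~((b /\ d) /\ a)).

0.000

~b = 1 − 0.489 = 0.511
c -> ~b = min(1, 1 − 0.945 + 0.511) = min(1, 0.566) = 0.566
~(c -> ~b) = 1 − 0.566 = 0.434
~(c -> ~b) /\ b = min(0.434, 0.489) = 0.434
b /\ d = min(0.489, 0.912) = 0.489
(b /\ d) /\ a = min(0.489, 0.692) = 0.489
~((b /\ d) /\ a) = 1 − 0.489 = 0.511
(~(c -> ~b) /\ b) -> ~((b /\ d) /\ a) = min(1, 1 − 0.434 + 0.511) = min(1, 1.077) = 1.000
~((~(c -> ~b) /\ b) -> ~((b /\ d) /\ a)) = 1 − 1.000 = 0.000
~~((~(c -> ~b) /\ b) -> ~((b /\ d) /\ a)) = 1 − 0.000 = 1.000
~~~((~(c -> ~b) /\ b) -> ~((b /\ d) /\ a)) = 1 − 1.000 = 0.000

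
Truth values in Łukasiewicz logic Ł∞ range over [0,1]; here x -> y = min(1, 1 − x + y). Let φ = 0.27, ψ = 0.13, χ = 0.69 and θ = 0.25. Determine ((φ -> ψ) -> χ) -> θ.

φ -> ψ = min(1, 1 − 0.27 + 0.13) = min(1, 0.86) = 0.86
(φ -> ψ) -> χ = min(1, 1 − 0.86 + 0.69) = min(1, 0.83) = 0.83
((φ -> ψ) -> χ) -> θ = min(1, 1 − 0.83 + 0.25) = min(1, 0.42) = 0.42

0.42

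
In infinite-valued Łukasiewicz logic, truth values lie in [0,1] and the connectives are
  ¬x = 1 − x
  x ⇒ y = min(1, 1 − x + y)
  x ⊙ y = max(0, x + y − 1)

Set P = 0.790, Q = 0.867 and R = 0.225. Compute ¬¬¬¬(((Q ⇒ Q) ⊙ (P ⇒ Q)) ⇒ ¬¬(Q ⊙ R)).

0.092

Q ⇒ Q = min(1, 1 − 0.867 + 0.867) = min(1, 1.000) = 1.000
P ⇒ Q = min(1, 1 − 0.790 + 0.867) = min(1, 1.077) = 1.000
(Q ⇒ Q) ⊙ (P ⇒ Q) = max(0, 1.000 + 1.000 − 1) = max(0, 1.000) = 1.000
Q ⊙ R = max(0, 0.867 + 0.225 − 1) = max(0, 0.092) = 0.092
¬(Q ⊙ R) = 1 − 0.092 = 0.908
¬¬(Q ⊙ R) = 1 − 0.908 = 0.092
((Q ⇒ Q) ⊙ (P ⇒ Q)) ⇒ ¬¬(Q ⊙ R) = min(1, 1 − 1.000 + 0.092) = min(1, 0.092) = 0.092
¬(((Q ⇒ Q) ⊙ (P ⇒ Q)) ⇒ ¬¬(Q ⊙ R)) = 1 − 0.092 = 0.908
¬¬(((Q ⇒ Q) ⊙ (P ⇒ Q)) ⇒ ¬¬(Q ⊙ R)) = 1 − 0.908 = 0.092
¬¬¬(((Q ⇒ Q) ⊙ (P ⇒ Q)) ⇒ ¬¬(Q ⊙ R)) = 1 − 0.092 = 0.908
¬¬¬¬(((Q ⇒ Q) ⊙ (P ⇒ Q)) ⇒ ¬¬(Q ⊙ R)) = 1 − 0.908 = 0.092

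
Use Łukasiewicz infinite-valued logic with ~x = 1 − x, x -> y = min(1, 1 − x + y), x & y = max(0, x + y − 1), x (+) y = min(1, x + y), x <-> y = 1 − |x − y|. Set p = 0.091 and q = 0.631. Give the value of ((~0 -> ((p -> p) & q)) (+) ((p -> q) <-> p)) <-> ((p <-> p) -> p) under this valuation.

~0 = 1 − 0.000 = 1.000
p -> p = min(1, 1 − 0.091 + 0.091) = min(1, 1.000) = 1.000
(p -> p) & q = max(0, 1.000 + 0.631 − 1) = max(0, 0.631) = 0.631
~0 -> ((p -> p) & q) = min(1, 1 − 1.000 + 0.631) = min(1, 0.631) = 0.631
p -> q = min(1, 1 − 0.091 + 0.631) = min(1, 1.540) = 1.000
(p -> q) <-> p = 1 − |1.000 − 0.091| = 1 − 0.909 = 0.091
(~0 -> ((p -> p) & q)) (+) ((p -> q) <-> p) = min(1, 0.631 + 0.091) = min(1, 0.722) = 0.722
p <-> p = 1 − |0.091 − 0.091| = 1 − 0.000 = 1.000
(p <-> p) -> p = min(1, 1 − 1.000 + 0.091) = min(1, 0.091) = 0.091
((~0 -> ((p -> p) & q)) (+) ((p -> q) <-> p)) <-> ((p <-> p) -> p) = 1 − |0.722 − 0.091| = 1 − 0.631 = 0.369

0.369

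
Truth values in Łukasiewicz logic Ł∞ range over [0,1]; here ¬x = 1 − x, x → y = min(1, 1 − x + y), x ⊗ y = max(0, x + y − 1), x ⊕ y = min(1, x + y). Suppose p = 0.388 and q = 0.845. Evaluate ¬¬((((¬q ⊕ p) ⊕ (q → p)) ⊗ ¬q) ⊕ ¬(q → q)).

0.155

¬q = 1 − 0.845 = 0.155
¬q ⊕ p = min(1, 0.155 + 0.388) = min(1, 0.543) = 0.543
q → p = min(1, 1 − 0.845 + 0.388) = min(1, 0.543) = 0.543
(¬q ⊕ p) ⊕ (q → p) = min(1, 0.543 + 0.543) = min(1, 1.086) = 1.000
((¬q ⊕ p) ⊕ (q → p)) ⊗ ¬q = max(0, 1.000 + 0.155 − 1) = max(0, 0.155) = 0.155
q → q = min(1, 1 − 0.845 + 0.845) = min(1, 1.000) = 1.000
¬(q → q) = 1 − 1.000 = 0.000
(((¬q ⊕ p) ⊕ (q → p)) ⊗ ¬q) ⊕ ¬(q → q) = min(1, 0.155 + 0.000) = min(1, 0.155) = 0.155
¬((((¬q ⊕ p) ⊕ (q → p)) ⊗ ¬q) ⊕ ¬(q → q)) = 1 − 0.155 = 0.845
¬¬((((¬q ⊕ p) ⊕ (q → p)) ⊗ ¬q) ⊕ ¬(q → q)) = 1 − 0.845 = 0.155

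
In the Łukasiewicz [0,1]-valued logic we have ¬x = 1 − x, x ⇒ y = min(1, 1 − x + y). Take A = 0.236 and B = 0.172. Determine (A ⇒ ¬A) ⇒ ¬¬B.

0.172

¬A = 1 − 0.236 = 0.764
A ⇒ ¬A = min(1, 1 − 0.236 + 0.764) = min(1, 1.528) = 1.000
¬B = 1 − 0.172 = 0.828
¬¬B = 1 − 0.828 = 0.172
(A ⇒ ¬A) ⇒ ¬¬B = min(1, 1 − 1.000 + 0.172) = min(1, 0.172) = 0.172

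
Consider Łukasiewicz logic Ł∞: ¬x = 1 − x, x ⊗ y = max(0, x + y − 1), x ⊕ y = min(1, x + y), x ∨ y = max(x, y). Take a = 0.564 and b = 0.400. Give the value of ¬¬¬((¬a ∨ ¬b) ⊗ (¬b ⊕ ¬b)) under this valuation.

0.400

¬a = 1 − 0.564 = 0.436
¬b = 1 − 0.400 = 0.600
¬a ∨ ¬b = max(0.436, 0.600) = 0.600
¬b ⊕ ¬b = min(1, 0.600 + 0.600) = min(1, 1.200) = 1.000
(¬a ∨ ¬b) ⊗ (¬b ⊕ ¬b) = max(0, 0.600 + 1.000 − 1) = max(0, 0.600) = 0.600
¬((¬a ∨ ¬b) ⊗ (¬b ⊕ ¬b)) = 1 − 0.600 = 0.400
¬¬((¬a ∨ ¬b) ⊗ (¬b ⊕ ¬b)) = 1 − 0.400 = 0.600
¬¬¬((¬a ∨ ¬b) ⊗ (¬b ⊕ ¬b)) = 1 − 0.600 = 0.400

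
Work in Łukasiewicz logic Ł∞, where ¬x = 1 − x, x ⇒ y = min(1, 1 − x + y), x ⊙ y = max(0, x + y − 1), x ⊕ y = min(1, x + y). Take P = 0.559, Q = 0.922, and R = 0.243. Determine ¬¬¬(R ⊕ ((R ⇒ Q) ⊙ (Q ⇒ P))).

0.120

R ⇒ Q = min(1, 1 − 0.243 + 0.922) = min(1, 1.679) = 1.000
Q ⇒ P = min(1, 1 − 0.922 + 0.559) = min(1, 0.637) = 0.637
(R ⇒ Q) ⊙ (Q ⇒ P) = max(0, 1.000 + 0.637 − 1) = max(0, 0.637) = 0.637
R ⊕ ((R ⇒ Q) ⊙ (Q ⇒ P)) = min(1, 0.243 + 0.637) = min(1, 0.880) = 0.880
¬(R ⊕ ((R ⇒ Q) ⊙ (Q ⇒ P))) = 1 − 0.880 = 0.120
¬¬(R ⊕ ((R ⇒ Q) ⊙ (Q ⇒ P))) = 1 − 0.120 = 0.880
¬¬¬(R ⊕ ((R ⇒ Q) ⊙ (Q ⇒ P))) = 1 − 0.880 = 0.120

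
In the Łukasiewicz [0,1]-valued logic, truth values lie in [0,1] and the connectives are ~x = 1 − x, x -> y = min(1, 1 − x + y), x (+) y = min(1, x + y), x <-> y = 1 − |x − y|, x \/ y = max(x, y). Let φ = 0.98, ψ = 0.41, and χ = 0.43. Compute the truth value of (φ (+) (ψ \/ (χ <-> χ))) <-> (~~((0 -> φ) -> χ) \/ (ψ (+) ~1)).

χ <-> χ = 1 − |0.43 − 0.43| = 1 − 0.00 = 1.00
ψ \/ (χ <-> χ) = max(0.41, 1.00) = 1.00
φ (+) (ψ \/ (χ <-> χ)) = min(1, 0.98 + 1.00) = min(1, 1.98) = 1.00
0 -> φ = min(1, 1 − 0.00 + 0.98) = min(1, 1.98) = 1.00
(0 -> φ) -> χ = min(1, 1 − 1.00 + 0.43) = min(1, 0.43) = 0.43
~((0 -> φ) -> χ) = 1 − 0.43 = 0.57
~~((0 -> φ) -> χ) = 1 − 0.57 = 0.43
~1 = 1 − 1.00 = 0.00
ψ (+) ~1 = min(1, 0.41 + 0.00) = min(1, 0.41) = 0.41
~~((0 -> φ) -> χ) \/ (ψ (+) ~1) = max(0.43, 0.41) = 0.43
(φ (+) (ψ \/ (χ <-> χ))) <-> (~~((0 -> φ) -> χ) \/ (ψ (+) ~1)) = 1 − |1.00 − 0.43| = 1 − 0.57 = 0.43

0.43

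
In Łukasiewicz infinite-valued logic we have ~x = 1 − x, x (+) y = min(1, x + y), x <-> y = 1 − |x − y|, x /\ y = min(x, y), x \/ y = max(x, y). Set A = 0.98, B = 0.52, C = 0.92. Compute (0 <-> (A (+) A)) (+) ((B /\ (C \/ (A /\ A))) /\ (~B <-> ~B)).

0.52

A (+) A = min(1, 0.98 + 0.98) = min(1, 1.96) = 1.00
0 <-> (A (+) A) = 1 − |0.00 − 1.00| = 1 − 1.00 = 0.00
A /\ A = min(0.98, 0.98) = 0.98
C \/ (A /\ A) = max(0.92, 0.98) = 0.98
B /\ (C \/ (A /\ A)) = min(0.52, 0.98) = 0.52
~B = 1 − 0.52 = 0.48
~B <-> ~B = 1 − |0.48 − 0.48| = 1 − 0.00 = 1.00
(B /\ (C \/ (A /\ A))) /\ (~B <-> ~B) = min(0.52, 1.00) = 0.52
(0 <-> (A (+) A)) (+) ((B /\ (C \/ (A /\ A))) /\ (~B <-> ~B)) = min(1, 0.00 + 0.52) = min(1, 0.52) = 0.52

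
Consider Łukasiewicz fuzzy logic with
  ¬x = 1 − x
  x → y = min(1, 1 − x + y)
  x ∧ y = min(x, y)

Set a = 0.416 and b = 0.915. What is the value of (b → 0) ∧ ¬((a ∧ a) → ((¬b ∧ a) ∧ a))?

b → 0 = min(1, 1 − 0.915 + 0.000) = min(1, 0.085) = 0.085
a ∧ a = min(0.416, 0.416) = 0.416
¬b = 1 − 0.915 = 0.085
¬b ∧ a = min(0.085, 0.416) = 0.085
(¬b ∧ a) ∧ a = min(0.085, 0.416) = 0.085
(a ∧ a) → ((¬b ∧ a) ∧ a) = min(1, 1 − 0.416 + 0.085) = min(1, 0.669) = 0.669
¬((a ∧ a) → ((¬b ∧ a) ∧ a)) = 1 − 0.669 = 0.331
(b → 0) ∧ ¬((a ∧ a) → ((¬b ∧ a) ∧ a)) = min(0.085, 0.331) = 0.085

0.085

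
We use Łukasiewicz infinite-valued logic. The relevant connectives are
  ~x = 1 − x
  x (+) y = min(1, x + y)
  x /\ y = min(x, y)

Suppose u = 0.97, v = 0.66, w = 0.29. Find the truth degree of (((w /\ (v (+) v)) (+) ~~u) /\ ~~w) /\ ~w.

0.29

v (+) v = min(1, 0.66 + 0.66) = min(1, 1.32) = 1.00
w /\ (v (+) v) = min(0.29, 1.00) = 0.29
~u = 1 − 0.97 = 0.03
~~u = 1 − 0.03 = 0.97
(w /\ (v (+) v)) (+) ~~u = min(1, 0.29 + 0.97) = min(1, 1.26) = 1.00
~w = 1 − 0.29 = 0.71
~~w = 1 − 0.71 = 0.29
((w /\ (v (+) v)) (+) ~~u) /\ ~~w = min(1.00, 0.29) = 0.29
(((w /\ (v (+) v)) (+) ~~u) /\ ~~w) /\ ~w = min(0.29, 0.71) = 0.29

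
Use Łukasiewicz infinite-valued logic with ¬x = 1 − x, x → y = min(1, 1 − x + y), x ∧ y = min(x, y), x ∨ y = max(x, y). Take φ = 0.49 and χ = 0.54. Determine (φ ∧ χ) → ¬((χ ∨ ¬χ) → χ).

0.51

φ ∧ χ = min(0.49, 0.54) = 0.49
¬χ = 1 − 0.54 = 0.46
χ ∨ ¬χ = max(0.54, 0.46) = 0.54
(χ ∨ ¬χ) → χ = min(1, 1 − 0.54 + 0.54) = min(1, 1.00) = 1.00
¬((χ ∨ ¬χ) → χ) = 1 − 1.00 = 0.00
(φ ∧ χ) → ¬((χ ∨ ¬χ) → χ) = min(1, 1 − 0.49 + 0.00) = min(1, 0.51) = 0.51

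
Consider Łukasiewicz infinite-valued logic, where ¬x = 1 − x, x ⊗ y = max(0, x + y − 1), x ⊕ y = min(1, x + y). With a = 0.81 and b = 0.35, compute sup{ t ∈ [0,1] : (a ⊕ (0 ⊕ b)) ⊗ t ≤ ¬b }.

0 ⊕ b = min(1, 0.00 + 0.35) = min(1, 0.35) = 0.35
a ⊕ (0 ⊕ b) = min(1, 0.81 + 0.35) = min(1, 1.16) = 1.00
So the left factor is a ⊕ (0 ⊕ b) = 1.00.
¬b = 1 − 0.35 = 0.65
So the right-hand bound is ¬b = 0.65.
The residuum of the Łukasiewicz t-norm gives the supremum: min(1, 1 − 1.00 + 0.65).
1 − 1.00 + 0.65 = 0.65, so t = min(1, 0.65) = 0.65.
Check: 1.00 ⊗ 0.65 = max(0, 0.65) = 0.65 ≤ 0.65.

0.65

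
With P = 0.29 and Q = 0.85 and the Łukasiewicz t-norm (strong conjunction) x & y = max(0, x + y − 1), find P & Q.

0.14

P & Q = max(0, 0.29 + 0.85 − 1) = max(0, 0.14) = 0.14
For comparison, the Gödel (minimum) t-norm min(x, y) would give 0.29.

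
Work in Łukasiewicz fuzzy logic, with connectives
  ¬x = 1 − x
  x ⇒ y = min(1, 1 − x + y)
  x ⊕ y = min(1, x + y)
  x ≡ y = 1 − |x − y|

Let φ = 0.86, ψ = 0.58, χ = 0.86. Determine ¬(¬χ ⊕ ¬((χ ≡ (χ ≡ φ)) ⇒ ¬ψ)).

0.42

¬χ = 1 − 0.86 = 0.14
χ ≡ φ = 1 − |0.86 − 0.86| = 1 − 0.00 = 1.00
χ ≡ (χ ≡ φ) = 1 − |0.86 − 1.00| = 1 − 0.14 = 0.86
¬ψ = 1 − 0.58 = 0.42
(χ ≡ (χ ≡ φ)) ⇒ ¬ψ = min(1, 1 − 0.86 + 0.42) = min(1, 0.56) = 0.56
¬((χ ≡ (χ ≡ φ)) ⇒ ¬ψ) = 1 − 0.56 = 0.44
¬χ ⊕ ¬((χ ≡ (χ ≡ φ)) ⇒ ¬ψ) = min(1, 0.14 + 0.44) = min(1, 0.58) = 0.58
¬(¬χ ⊕ ¬((χ ≡ (χ ≡ φ)) ⇒ ¬ψ)) = 1 − 0.58 = 0.42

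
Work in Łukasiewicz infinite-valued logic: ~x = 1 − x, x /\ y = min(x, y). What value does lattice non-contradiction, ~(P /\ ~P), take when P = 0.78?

~P = 1 − 0.78 = 0.22
P /\ ~P = min(0.78, 0.22) = 0.22
~(P /\ ~P) = 1 − 0.22 = 0.78
(The value 0.78 < 1 shows this instance is not satisfied; not a Ł∞-tautology — its value is 1 − min(a, 1−a).)

0.78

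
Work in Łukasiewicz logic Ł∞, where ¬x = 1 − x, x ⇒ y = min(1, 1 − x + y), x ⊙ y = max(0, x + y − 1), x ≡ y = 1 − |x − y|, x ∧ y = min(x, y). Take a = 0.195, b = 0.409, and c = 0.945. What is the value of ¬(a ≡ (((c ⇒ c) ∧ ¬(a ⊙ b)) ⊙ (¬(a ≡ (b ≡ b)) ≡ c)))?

0.665

c ⇒ c = min(1, 1 − 0.945 + 0.945) = min(1, 1.000) = 1.000
a ⊙ b = max(0, 0.195 + 0.409 − 1) = max(0, -0.396) = 0.000
¬(a ⊙ b) = 1 − 0.000 = 1.000
(c ⇒ c) ∧ ¬(a ⊙ b) = min(1.000, 1.000) = 1.000
b ≡ b = 1 − |0.409 − 0.409| = 1 − 0.000 = 1.000
a ≡ (b ≡ b) = 1 − |0.195 − 1.000| = 1 − 0.805 = 0.195
¬(a ≡ (b ≡ b)) = 1 − 0.195 = 0.805
¬(a ≡ (b ≡ b)) ≡ c = 1 − |0.805 − 0.945| = 1 − 0.140 = 0.860
((c ⇒ c) ∧ ¬(a ⊙ b)) ⊙ (¬(a ≡ (b ≡ b)) ≡ c) = max(0, 1.000 + 0.860 − 1) = max(0, 0.860) = 0.860
a ≡ (((c ⇒ c) ∧ ¬(a ⊙ b)) ⊙ (¬(a ≡ (b ≡ b)) ≡ c)) = 1 − |0.195 − 0.860| = 1 − 0.665 = 0.335
¬(a ≡ (((c ⇒ c) ∧ ¬(a ⊙ b)) ⊙ (¬(a ≡ (b ≡ b)) ≡ c))) = 1 − 0.335 = 0.665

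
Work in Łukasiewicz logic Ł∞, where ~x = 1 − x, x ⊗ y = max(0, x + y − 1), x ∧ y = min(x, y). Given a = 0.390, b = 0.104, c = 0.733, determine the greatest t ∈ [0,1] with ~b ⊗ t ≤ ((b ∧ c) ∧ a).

0.208

~b = 1 − 0.104 = 0.896
So the left factor is ~b = 0.896.
b ∧ c = min(0.104, 0.733) = 0.104
(b ∧ c) ∧ a = min(0.104, 0.390) = 0.104
So the right-hand bound is (b ∧ c) ∧ a = 0.104.
The residuum of the Łukasiewicz t-norm gives the supremum: min(1, 1 − 0.896 + 0.104).
1 − 0.896 + 0.104 = 0.208, so t = min(1, 0.208) = 0.208.
Check: 0.896 ⊗ 0.208 = max(0, 0.104) = 0.104 ≤ 0.104.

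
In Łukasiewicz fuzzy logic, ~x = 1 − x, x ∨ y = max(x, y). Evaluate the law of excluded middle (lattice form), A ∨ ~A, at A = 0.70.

0.70

~A = 1 − 0.70 = 0.30
A ∨ ~A = max(0.70, 0.30) = 0.70
(The value 0.70 < 1 shows this instance is not satisfied; not a Ł∞-tautology — its value is max(a, 1−a).)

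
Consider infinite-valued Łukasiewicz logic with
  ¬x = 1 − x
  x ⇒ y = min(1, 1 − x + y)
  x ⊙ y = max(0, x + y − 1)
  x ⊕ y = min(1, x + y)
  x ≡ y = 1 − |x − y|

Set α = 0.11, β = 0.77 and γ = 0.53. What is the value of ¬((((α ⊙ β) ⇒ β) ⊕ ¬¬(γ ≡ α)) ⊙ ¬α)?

0.11

α ⊙ β = max(0, 0.11 + 0.77 − 1) = max(0, -0.12) = 0.00
(α ⊙ β) ⇒ β = min(1, 1 − 0.00 + 0.77) = min(1, 1.77) = 1.00
γ ≡ α = 1 − |0.53 − 0.11| = 1 − 0.42 = 0.58
¬(γ ≡ α) = 1 − 0.58 = 0.42
¬¬(γ ≡ α) = 1 − 0.42 = 0.58
((α ⊙ β) ⇒ β) ⊕ ¬¬(γ ≡ α) = min(1, 1.00 + 0.58) = min(1, 1.58) = 1.00
¬α = 1 − 0.11 = 0.89
(((α ⊙ β) ⇒ β) ⊕ ¬¬(γ ≡ α)) ⊙ ¬α = max(0, 1.00 + 0.89 − 1) = max(0, 0.89) = 0.89
¬((((α ⊙ β) ⇒ β) ⊕ ¬¬(γ ≡ α)) ⊙ ¬α) = 1 − 0.89 = 0.11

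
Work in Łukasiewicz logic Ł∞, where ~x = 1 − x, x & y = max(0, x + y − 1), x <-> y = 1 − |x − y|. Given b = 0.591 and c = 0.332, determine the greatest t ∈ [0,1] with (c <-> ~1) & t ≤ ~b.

0.741

~1 = 1 − 1.000 = 0.000
c <-> ~1 = 1 − |0.332 − 0.000| = 1 − 0.332 = 0.668
So the left factor is c <-> ~1 = 0.668.
~b = 1 − 0.591 = 0.409
So the right-hand bound is ~b = 0.409.
The residuum of the Łukasiewicz t-norm gives the supremum: min(1, 1 − 0.668 + 0.409).
1 − 0.668 + 0.409 = 0.741, so t = min(1, 0.741) = 0.741.
Check: 0.668 & 0.741 = max(0, 0.409) = 0.409 ≤ 0.409.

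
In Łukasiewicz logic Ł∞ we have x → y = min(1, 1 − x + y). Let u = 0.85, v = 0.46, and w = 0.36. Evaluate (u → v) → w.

0.75

u → v = min(1, 1 − 0.85 + 0.46) = min(1, 0.61) = 0.61
(u → v) → w = min(1, 1 − 0.61 + 0.36) = min(1, 0.75) = 0.75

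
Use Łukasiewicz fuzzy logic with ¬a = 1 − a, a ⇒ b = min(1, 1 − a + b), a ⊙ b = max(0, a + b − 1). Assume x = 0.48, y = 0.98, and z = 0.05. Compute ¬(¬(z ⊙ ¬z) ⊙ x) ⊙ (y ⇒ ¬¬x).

¬z = 1 − 0.05 = 0.95
z ⊙ ¬z = max(0, 0.05 + 0.95 − 1) = max(0, 0.00) = 0.00
¬(z ⊙ ¬z) = 1 − 0.00 = 1.00
¬(z ⊙ ¬z) ⊙ x = max(0, 1.00 + 0.48 − 1) = max(0, 0.48) = 0.48
¬(¬(z ⊙ ¬z) ⊙ x) = 1 − 0.48 = 0.52
¬x = 1 − 0.48 = 0.52
¬¬x = 1 − 0.52 = 0.48
y ⇒ ¬¬x = min(1, 1 − 0.98 + 0.48) = min(1, 0.50) = 0.50
¬(¬(z ⊙ ¬z) ⊙ x) ⊙ (y ⇒ ¬¬x) = max(0, 0.52 + 0.50 − 1) = max(0, 0.02) = 0.02

0.02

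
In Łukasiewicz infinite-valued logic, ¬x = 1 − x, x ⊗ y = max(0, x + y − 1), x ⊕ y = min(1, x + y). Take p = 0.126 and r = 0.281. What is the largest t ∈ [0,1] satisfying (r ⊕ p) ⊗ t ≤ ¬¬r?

r ⊕ p = min(1, 0.281 + 0.126) = min(1, 0.407) = 0.407
So the left factor is r ⊕ p = 0.407.
¬r = 1 − 0.281 = 0.719
¬¬r = 1 − 0.719 = 0.281
So the right-hand bound is ¬¬r = 0.281.
The residuum of the Łukasiewicz t-norm gives the supremum: min(1, 1 − 0.407 + 0.281).
1 − 0.407 + 0.281 = 0.874, so t = min(1, 0.874) = 0.874.
Check: 0.407 ⊗ 0.874 = max(0, 0.281) = 0.281 ≤ 0.281.

0.874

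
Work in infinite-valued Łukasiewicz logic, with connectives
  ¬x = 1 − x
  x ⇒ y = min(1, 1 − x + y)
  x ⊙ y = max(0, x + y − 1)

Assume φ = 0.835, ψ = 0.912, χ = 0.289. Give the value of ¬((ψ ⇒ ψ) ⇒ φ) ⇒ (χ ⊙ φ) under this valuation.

0.959

ψ ⇒ ψ = min(1, 1 − 0.912 + 0.912) = min(1, 1.000) = 1.000
(ψ ⇒ ψ) ⇒ φ = min(1, 1 − 1.000 + 0.835) = min(1, 0.835) = 0.835
¬((ψ ⇒ ψ) ⇒ φ) = 1 − 0.835 = 0.165
χ ⊙ φ = max(0, 0.289 + 0.835 − 1) = max(0, 0.124) = 0.124
¬((ψ ⇒ ψ) ⇒ φ) ⇒ (χ ⊙ φ) = min(1, 1 − 0.165 + 0.124) = min(1, 0.959) = 0.959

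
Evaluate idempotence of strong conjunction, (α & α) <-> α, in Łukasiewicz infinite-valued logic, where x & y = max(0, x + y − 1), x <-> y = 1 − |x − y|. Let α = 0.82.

α & α = max(0, 0.82 + 0.82 − 1) = max(0, 0.64) = 0.64
(α & α) <-> α = 1 − |0.64 − 0.82| = 1 − 0.18 = 0.82
(The value 0.82 < 1 shows this instance is not satisfied; fails in Ł∞ since a ⊗ a = max(0, 2a−1) ≠ a in general.)

0.82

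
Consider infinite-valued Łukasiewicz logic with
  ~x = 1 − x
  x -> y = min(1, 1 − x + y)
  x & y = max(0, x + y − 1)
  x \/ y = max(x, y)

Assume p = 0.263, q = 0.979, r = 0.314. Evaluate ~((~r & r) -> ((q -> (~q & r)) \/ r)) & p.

~r = 1 − 0.314 = 0.686
~r & r = max(0, 0.686 + 0.314 − 1) = max(0, 0.000) = 0.000
~q = 1 − 0.979 = 0.021
~q & r = max(0, 0.021 + 0.314 − 1) = max(0, -0.665) = 0.000
q -> (~q & r) = min(1, 1 − 0.979 + 0.000) = min(1, 0.021) = 0.021
(q -> (~q & r)) \/ r = max(0.021, 0.314) = 0.314
(~r & r) -> ((q -> (~q & r)) \/ r) = min(1, 1 − 0.000 + 0.314) = min(1, 1.314) = 1.000
~((~r & r) -> ((q -> (~q & r)) \/ r)) = 1 − 1.000 = 0.000
~((~r & r) -> ((q -> (~q & r)) \/ r)) & p = max(0, 0.000 + 0.263 − 1) = max(0, -0.737) = 0.000

0.000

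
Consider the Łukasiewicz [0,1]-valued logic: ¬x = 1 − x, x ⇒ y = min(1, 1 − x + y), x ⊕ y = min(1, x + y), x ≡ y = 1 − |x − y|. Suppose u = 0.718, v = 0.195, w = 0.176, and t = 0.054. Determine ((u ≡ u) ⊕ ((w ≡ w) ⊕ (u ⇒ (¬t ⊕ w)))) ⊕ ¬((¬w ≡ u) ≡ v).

u ≡ u = 1 − |0.718 − 0.718| = 1 − 0.000 = 1.000
w ≡ w = 1 − |0.176 − 0.176| = 1 − 0.000 = 1.000
¬t = 1 − 0.054 = 0.946
¬t ⊕ w = min(1, 0.946 + 0.176) = min(1, 1.122) = 1.000
u ⇒ (¬t ⊕ w) = min(1, 1 − 0.718 + 1.000) = min(1, 1.282) = 1.000
(w ≡ w) ⊕ (u ⇒ (¬t ⊕ w)) = min(1, 1.000 + 1.000) = min(1, 2.000) = 1.000
(u ≡ u) ⊕ ((w ≡ w) ⊕ (u ⇒ (¬t ⊕ w))) = min(1, 1.000 + 1.000) = min(1, 2.000) = 1.000
¬w = 1 − 0.176 = 0.824
¬w ≡ u = 1 − |0.824 − 0.718| = 1 − 0.106 = 0.894
(¬w ≡ u) ≡ v = 1 − |0.894 − 0.195| = 1 − 0.699 = 0.301
¬((¬w ≡ u) ≡ v) = 1 − 0.301 = 0.699
((u ≡ u) ⊕ ((w ≡ w) ⊕ (u ⇒ (¬t ⊕ w)))) ⊕ ¬((¬w ≡ u) ≡ v) = min(1, 1.000 + 0.699) = min(1, 1.699) = 1.000

1.000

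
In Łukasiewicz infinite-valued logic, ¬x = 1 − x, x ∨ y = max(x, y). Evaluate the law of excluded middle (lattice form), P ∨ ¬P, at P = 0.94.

0.94

¬P = 1 − 0.94 = 0.06
P ∨ ¬P = max(0.94, 0.06) = 0.94
(The value 0.94 < 1 shows this instance is not satisfied; not a Ł∞-tautology — its value is max(a, 1−a).)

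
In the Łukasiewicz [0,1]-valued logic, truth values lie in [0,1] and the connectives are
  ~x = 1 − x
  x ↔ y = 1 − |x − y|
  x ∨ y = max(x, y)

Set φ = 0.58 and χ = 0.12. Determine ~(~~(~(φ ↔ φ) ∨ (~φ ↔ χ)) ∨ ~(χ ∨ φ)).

0.30

φ ↔ φ = 1 − |0.58 − 0.58| = 1 − 0.00 = 1.00
~(φ ↔ φ) = 1 − 1.00 = 0.00
~φ = 1 − 0.58 = 0.42
~φ ↔ χ = 1 − |0.42 − 0.12| = 1 − 0.30 = 0.70
~(φ ↔ φ) ∨ (~φ ↔ χ) = max(0.00, 0.70) = 0.70
~(~(φ ↔ φ) ∨ (~φ ↔ χ)) = 1 − 0.70 = 0.30
~~(~(φ ↔ φ) ∨ (~φ ↔ χ)) = 1 − 0.30 = 0.70
χ ∨ φ = max(0.12, 0.58) = 0.58
~(χ ∨ φ) = 1 − 0.58 = 0.42
~~(~(φ ↔ φ) ∨ (~φ ↔ χ)) ∨ ~(χ ∨ φ) = max(0.70, 0.42) = 0.70
~(~~(~(φ ↔ φ) ∨ (~φ ↔ χ)) ∨ ~(χ ∨ φ)) = 1 − 0.70 = 0.30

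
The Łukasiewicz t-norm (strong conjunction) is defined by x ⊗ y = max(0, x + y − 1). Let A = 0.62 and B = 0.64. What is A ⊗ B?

A ⊗ B = max(0, 0.62 + 0.64 − 1) = max(0, 0.26) = 0.26
For comparison, the Gödel (minimum) t-norm min(x, y) would give 0.62.

0.26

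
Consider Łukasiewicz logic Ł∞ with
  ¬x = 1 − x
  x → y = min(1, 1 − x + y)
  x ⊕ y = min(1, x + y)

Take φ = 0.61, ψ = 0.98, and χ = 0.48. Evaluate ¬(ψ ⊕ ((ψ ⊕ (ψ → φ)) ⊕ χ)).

ψ → φ = min(1, 1 − 0.98 + 0.61) = min(1, 0.63) = 0.63
ψ ⊕ (ψ → φ) = min(1, 0.98 + 0.63) = min(1, 1.61) = 1.00
(ψ ⊕ (ψ → φ)) ⊕ χ = min(1, 1.00 + 0.48) = min(1, 1.48) = 1.00
ψ ⊕ ((ψ ⊕ (ψ → φ)) ⊕ χ) = min(1, 0.98 + 1.00) = min(1, 1.98) = 1.00
¬(ψ ⊕ ((ψ ⊕ (ψ → φ)) ⊕ χ)) = 1 − 1.00 = 0.00

0.00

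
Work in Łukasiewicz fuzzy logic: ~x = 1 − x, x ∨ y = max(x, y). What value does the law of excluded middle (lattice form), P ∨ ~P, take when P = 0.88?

0.88

~P = 1 − 0.88 = 0.12
P ∨ ~P = max(0.88, 0.12) = 0.88
(The value 0.88 < 1 shows this instance is not satisfied; not a Ł∞-tautology — its value is max(a, 1−a).)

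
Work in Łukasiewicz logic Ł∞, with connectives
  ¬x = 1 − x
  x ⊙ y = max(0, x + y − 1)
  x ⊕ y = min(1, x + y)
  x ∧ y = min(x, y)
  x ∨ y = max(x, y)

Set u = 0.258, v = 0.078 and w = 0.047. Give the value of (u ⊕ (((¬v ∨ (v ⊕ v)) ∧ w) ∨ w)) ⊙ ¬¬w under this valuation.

¬v = 1 − 0.078 = 0.922
v ⊕ v = min(1, 0.078 + 0.078) = min(1, 0.156) = 0.156
¬v ∨ (v ⊕ v) = max(0.922, 0.156) = 0.922
(¬v ∨ (v ⊕ v)) ∧ w = min(0.922, 0.047) = 0.047
((¬v ∨ (v ⊕ v)) ∧ w) ∨ w = max(0.047, 0.047) = 0.047
u ⊕ (((¬v ∨ (v ⊕ v)) ∧ w) ∨ w) = min(1, 0.258 + 0.047) = min(1, 0.305) = 0.305
¬w = 1 − 0.047 = 0.953
¬¬w = 1 − 0.953 = 0.047
(u ⊕ (((¬v ∨ (v ⊕ v)) ∧ w) ∨ w)) ⊙ ¬¬w = max(0, 0.305 + 0.047 − 1) = max(0, -0.648) = 0.000

0.000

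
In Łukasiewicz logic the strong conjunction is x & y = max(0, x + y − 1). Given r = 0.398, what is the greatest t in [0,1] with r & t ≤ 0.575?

The residuum of the Łukasiewicz t-norm gives the supremum: min(1, 1 − 0.398 + 0.575).
1 − 0.398 + 0.575 = 1.177, so t = min(1, 1.177) = 1.000.
Check: 0.398 & 1.000 = max(0, 0.398) = 0.398 ≤ 0.575.

1.000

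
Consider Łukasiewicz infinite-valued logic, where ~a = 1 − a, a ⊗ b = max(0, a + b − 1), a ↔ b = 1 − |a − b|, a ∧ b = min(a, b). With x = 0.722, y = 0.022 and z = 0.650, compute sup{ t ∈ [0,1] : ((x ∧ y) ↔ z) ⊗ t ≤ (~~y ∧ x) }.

0.650

x ∧ y = min(0.722, 0.022) = 0.022
(x ∧ y) ↔ z = 1 − |0.022 − 0.650| = 1 − 0.628 = 0.372
So the left factor is (x ∧ y) ↔ z = 0.372.
~y = 1 − 0.022 = 0.978
~~y = 1 − 0.978 = 0.022
~~y ∧ x = min(0.022, 0.722) = 0.022
So the right-hand bound is ~~y ∧ x = 0.022.
The residuum of the Łukasiewicz t-norm gives the supremum: min(1, 1 − 0.372 + 0.022).
1 − 0.372 + 0.022 = 0.650, so t = min(1, 0.650) = 0.650.
Check: 0.372 ⊗ 0.650 = max(0, 0.022) = 0.022 ≤ 0.022.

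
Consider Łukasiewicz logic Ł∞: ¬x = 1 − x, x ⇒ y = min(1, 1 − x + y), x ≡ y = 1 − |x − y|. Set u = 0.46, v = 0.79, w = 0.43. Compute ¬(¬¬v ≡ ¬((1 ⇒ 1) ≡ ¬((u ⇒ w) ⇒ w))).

¬v = 1 − 0.79 = 0.21
¬¬v = 1 − 0.21 = 0.79
1 ⇒ 1 = min(1, 1 − 1.00 + 1.00) = min(1, 1.00) = 1.00
u ⇒ w = min(1, 1 − 0.46 + 0.43) = min(1, 0.97) = 0.97
(u ⇒ w) ⇒ w = min(1, 1 − 0.97 + 0.43) = min(1, 0.46) = 0.46
¬((u ⇒ w) ⇒ w) = 1 − 0.46 = 0.54
(1 ⇒ 1) ≡ ¬((u ⇒ w) ⇒ w) = 1 − |1.00 − 0.54| = 1 − 0.46 = 0.54
¬((1 ⇒ 1) ≡ ¬((u ⇒ w) ⇒ w)) = 1 − 0.54 = 0.46
¬¬v ≡ ¬((1 ⇒ 1) ≡ ¬((u ⇒ w) ⇒ w)) = 1 − |0.79 − 0.46| = 1 − 0.33 = 0.67
¬(¬¬v ≡ ¬((1 ⇒ 1) ≡ ¬((u ⇒ w) ⇒ w))) = 1 − 0.67 = 0.33

0.33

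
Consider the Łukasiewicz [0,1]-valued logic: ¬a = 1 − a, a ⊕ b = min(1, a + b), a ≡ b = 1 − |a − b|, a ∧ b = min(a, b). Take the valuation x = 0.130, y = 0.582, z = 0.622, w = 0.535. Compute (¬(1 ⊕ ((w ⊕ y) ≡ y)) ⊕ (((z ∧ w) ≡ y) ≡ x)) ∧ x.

0.130

w ⊕ y = min(1, 0.535 + 0.582) = min(1, 1.117) = 1.000
(w ⊕ y) ≡ y = 1 − |1.000 − 0.582| = 1 − 0.418 = 0.582
1 ⊕ ((w ⊕ y) ≡ y) = min(1, 1.000 + 0.582) = min(1, 1.582) = 1.000
¬(1 ⊕ ((w ⊕ y) ≡ y)) = 1 − 1.000 = 0.000
z ∧ w = min(0.622, 0.535) = 0.535
(z ∧ w) ≡ y = 1 − |0.535 − 0.582| = 1 − 0.047 = 0.953
((z ∧ w) ≡ y) ≡ x = 1 − |0.953 − 0.130| = 1 − 0.823 = 0.177
¬(1 ⊕ ((w ⊕ y) ≡ y)) ⊕ (((z ∧ w) ≡ y) ≡ x) = min(1, 0.000 + 0.177) = min(1, 0.177) = 0.177
(¬(1 ⊕ ((w ⊕ y) ≡ y)) ⊕ (((z ∧ w) ≡ y) ≡ x)) ∧ x = min(0.177, 0.130) = 0.130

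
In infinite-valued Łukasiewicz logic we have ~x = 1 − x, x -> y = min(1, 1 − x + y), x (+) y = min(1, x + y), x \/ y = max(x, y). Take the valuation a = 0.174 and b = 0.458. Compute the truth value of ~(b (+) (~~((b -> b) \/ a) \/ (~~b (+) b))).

0.000

b -> b = min(1, 1 − 0.458 + 0.458) = min(1, 1.000) = 1.000
(b -> b) \/ a = max(1.000, 0.174) = 1.000
~((b -> b) \/ a) = 1 − 1.000 = 0.000
~~((b -> b) \/ a) = 1 − 0.000 = 1.000
~b = 1 − 0.458 = 0.542
~~b = 1 − 0.542 = 0.458
~~b (+) b = min(1, 0.458 + 0.458) = min(1, 0.916) = 0.916
~~((b -> b) \/ a) \/ (~~b (+) b) = max(1.000, 0.916) = 1.000
b (+) (~~((b -> b) \/ a) \/ (~~b (+) b)) = min(1, 0.458 + 1.000) = min(1, 1.458) = 1.000
~(b (+) (~~((b -> b) \/ a) \/ (~~b (+) b))) = 1 − 1.000 = 0.000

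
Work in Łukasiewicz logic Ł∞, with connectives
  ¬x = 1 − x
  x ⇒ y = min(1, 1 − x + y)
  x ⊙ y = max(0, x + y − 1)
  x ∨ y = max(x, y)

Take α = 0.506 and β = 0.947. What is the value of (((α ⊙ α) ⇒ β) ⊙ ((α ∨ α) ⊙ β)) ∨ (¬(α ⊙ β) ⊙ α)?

0.453

α ⊙ α = max(0, 0.506 + 0.506 − 1) = max(0, 0.012) = 0.012
(α ⊙ α) ⇒ β = min(1, 1 − 0.012 + 0.947) = min(1, 1.935) = 1.000
α ∨ α = max(0.506, 0.506) = 0.506
(α ∨ α) ⊙ β = max(0, 0.506 + 0.947 − 1) = max(0, 0.453) = 0.453
((α ⊙ α) ⇒ β) ⊙ ((α ∨ α) ⊙ β) = max(0, 1.000 + 0.453 − 1) = max(0, 0.453) = 0.453
α ⊙ β = max(0, 0.506 + 0.947 − 1) = max(0, 0.453) = 0.453
¬(α ⊙ β) = 1 − 0.453 = 0.547
¬(α ⊙ β) ⊙ α = max(0, 0.547 + 0.506 − 1) = max(0, 0.053) = 0.053
(((α ⊙ α) ⇒ β) ⊙ ((α ∨ α) ⊙ β)) ∨ (¬(α ⊙ β) ⊙ α) = max(0.453, 0.053) = 0.453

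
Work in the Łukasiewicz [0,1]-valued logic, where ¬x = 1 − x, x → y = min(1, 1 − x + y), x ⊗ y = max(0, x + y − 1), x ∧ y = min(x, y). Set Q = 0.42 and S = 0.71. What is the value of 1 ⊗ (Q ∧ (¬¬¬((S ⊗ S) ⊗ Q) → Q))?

0.42

S ⊗ S = max(0, 0.71 + 0.71 − 1) = max(0, 0.42) = 0.42
(S ⊗ S) ⊗ Q = max(0, 0.42 + 0.42 − 1) = max(0, -0.16) = 0.00
¬((S ⊗ S) ⊗ Q) = 1 − 0.00 = 1.00
¬¬((S ⊗ S) ⊗ Q) = 1 − 1.00 = 0.00
¬¬¬((S ⊗ S) ⊗ Q) = 1 − 0.00 = 1.00
¬¬¬((S ⊗ S) ⊗ Q) → Q = min(1, 1 − 1.00 + 0.42) = min(1, 0.42) = 0.42
Q ∧ (¬¬¬((S ⊗ S) ⊗ Q) → Q) = min(0.42, 0.42) = 0.42
1 ⊗ (Q ∧ (¬¬¬((S ⊗ S) ⊗ Q) → Q)) = max(0, 1.00 + 0.42 − 1) = max(0, 0.42) = 0.42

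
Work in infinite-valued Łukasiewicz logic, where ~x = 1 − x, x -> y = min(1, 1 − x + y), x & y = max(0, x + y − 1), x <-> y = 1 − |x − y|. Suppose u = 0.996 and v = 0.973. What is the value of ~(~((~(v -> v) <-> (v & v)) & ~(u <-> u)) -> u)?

v -> v = min(1, 1 − 0.973 + 0.973) = min(1, 1.000) = 1.000
~(v -> v) = 1 − 1.000 = 0.000
v & v = max(0, 0.973 + 0.973 − 1) = max(0, 0.946) = 0.946
~(v -> v) <-> (v & v) = 1 − |0.000 − 0.946| = 1 − 0.946 = 0.054
u <-> u = 1 − |0.996 − 0.996| = 1 − 0.000 = 1.000
~(u <-> u) = 1 − 1.000 = 0.000
(~(v -> v) <-> (v & v)) & ~(u <-> u) = max(0, 0.054 + 0.000 − 1) = max(0, -0.946) = 0.000
~((~(v -> v) <-> (v & v)) & ~(u <-> u)) = 1 − 0.000 = 1.000
~((~(v -> v) <-> (v & v)) & ~(u <-> u)) -> u = min(1, 1 − 1.000 + 0.996) = min(1, 0.996) = 0.996
~(~((~(v -> v) <-> (v & v)) & ~(u <-> u)) -> u) = 1 − 0.996 = 0.004

0.004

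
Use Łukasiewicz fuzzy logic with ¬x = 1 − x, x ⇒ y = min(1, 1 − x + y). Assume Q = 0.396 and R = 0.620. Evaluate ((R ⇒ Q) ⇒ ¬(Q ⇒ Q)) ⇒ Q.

R ⇒ Q = min(1, 1 − 0.620 + 0.396) = min(1, 0.776) = 0.776
Q ⇒ Q = min(1, 1 − 0.396 + 0.396) = min(1, 1.000) = 1.000
¬(Q ⇒ Q) = 1 − 1.000 = 0.000
(R ⇒ Q) ⇒ ¬(Q ⇒ Q) = min(1, 1 − 0.776 + 0.000) = min(1, 0.224) = 0.224
((R ⇒ Q) ⇒ ¬(Q ⇒ Q)) ⇒ Q = min(1, 1 − 0.224 + 0.396) = min(1, 1.172) = 1.000

1.000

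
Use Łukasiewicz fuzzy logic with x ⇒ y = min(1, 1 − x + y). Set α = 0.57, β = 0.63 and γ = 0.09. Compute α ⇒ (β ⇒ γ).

0.89

β ⇒ γ = min(1, 1 − 0.63 + 0.09) = min(1, 0.46) = 0.46
α ⇒ (β ⇒ γ) = min(1, 1 − 0.57 + 0.46) = min(1, 0.89) = 0.89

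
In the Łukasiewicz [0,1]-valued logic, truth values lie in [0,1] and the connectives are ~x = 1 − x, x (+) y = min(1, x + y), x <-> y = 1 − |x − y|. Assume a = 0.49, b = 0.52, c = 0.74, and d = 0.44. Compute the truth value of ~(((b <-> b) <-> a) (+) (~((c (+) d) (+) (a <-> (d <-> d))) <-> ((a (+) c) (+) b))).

0.51

b <-> b = 1 − |0.52 − 0.52| = 1 − 0.00 = 1.00
(b <-> b) <-> a = 1 − |1.00 − 0.49| = 1 − 0.51 = 0.49
c (+) d = min(1, 0.74 + 0.44) = min(1, 1.18) = 1.00
d <-> d = 1 − |0.44 − 0.44| = 1 − 0.00 = 1.00
a <-> (d <-> d) = 1 − |0.49 − 1.00| = 1 − 0.51 = 0.49
(c (+) d) (+) (a <-> (d <-> d)) = min(1, 1.00 + 0.49) = min(1, 1.49) = 1.00
~((c (+) d) (+) (a <-> (d <-> d))) = 1 − 1.00 = 0.00
a (+) c = min(1, 0.49 + 0.74) = min(1, 1.23) = 1.00
(a (+) c) (+) b = min(1, 1.00 + 0.52) = min(1, 1.52) = 1.00
~((c (+) d) (+) (a <-> (d <-> d))) <-> ((a (+) c) (+) b) = 1 − |0.00 − 1.00| = 1 − 1.00 = 0.00
((b <-> b) <-> a) (+) (~((c (+) d) (+) (a <-> (d <-> d))) <-> ((a (+) c) (+) b)) = min(1, 0.49 + 0.00) = min(1, 0.49) = 0.49
~(((b <-> b) <-> a) (+) (~((c (+) d) (+) (a <-> (d <-> d))) <-> ((a (+) c) (+) b))) = 1 − 0.49 = 0.51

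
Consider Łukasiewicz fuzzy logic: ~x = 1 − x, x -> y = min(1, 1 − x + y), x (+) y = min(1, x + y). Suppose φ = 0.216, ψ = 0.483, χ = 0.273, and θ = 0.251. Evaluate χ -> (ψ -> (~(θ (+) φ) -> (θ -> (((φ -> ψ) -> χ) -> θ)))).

θ (+) φ = min(1, 0.251 + 0.216) = min(1, 0.467) = 0.467
~(θ (+) φ) = 1 − 0.467 = 0.533
φ -> ψ = min(1, 1 − 0.216 + 0.483) = min(1, 1.267) = 1.000
(φ -> ψ) -> χ = min(1, 1 − 1.000 + 0.273) = min(1, 0.273) = 0.273
((φ -> ψ) -> χ) -> θ = min(1, 1 − 0.273 + 0.251) = min(1, 0.978) = 0.978
θ -> (((φ -> ψ) -> χ) -> θ) = min(1, 1 − 0.251 + 0.978) = min(1, 1.727) = 1.000
~(θ (+) φ) -> (θ -> (((φ -> ψ) -> χ) -> θ)) = min(1, 1 − 0.533 + 1.000) = min(1, 1.467) = 1.000
ψ -> (~(θ (+) φ) -> (θ -> (((φ -> ψ) -> χ) -> θ))) = min(1, 1 − 0.483 + 1.000) = min(1, 1.517) = 1.000
χ -> (ψ -> (~(θ (+) φ) -> (θ -> (((φ -> ψ) -> χ) -> θ)))) = min(1, 1 − 0.273 + 1.000) = min(1, 1.727) = 1.000

1.000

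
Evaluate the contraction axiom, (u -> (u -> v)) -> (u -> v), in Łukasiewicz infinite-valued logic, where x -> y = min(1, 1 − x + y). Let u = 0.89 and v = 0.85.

0.96

u -> v = min(1, 1 − 0.89 + 0.85) = min(1, 0.96) = 0.96
u -> (u -> v) = min(1, 1 − 0.89 + 0.96) = min(1, 1.07) = 1.00
(u -> (u -> v)) -> (u -> v) = min(1, 1 − 1.00 + 0.96) = min(1, 0.96) = 0.96
(The value 0.96 < 1 shows this instance is not satisfied; fails in Ł∞ (the t-norm is not idempotent).)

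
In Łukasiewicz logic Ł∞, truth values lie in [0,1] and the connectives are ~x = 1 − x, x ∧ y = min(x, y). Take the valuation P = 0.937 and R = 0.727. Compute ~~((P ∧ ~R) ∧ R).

0.273

~R = 1 − 0.727 = 0.273
P ∧ ~R = min(0.937, 0.273) = 0.273
(P ∧ ~R) ∧ R = min(0.273, 0.727) = 0.273
~((P ∧ ~R) ∧ R) = 1 − 0.273 = 0.727
~~((P ∧ ~R) ∧ R) = 1 − 0.727 = 0.273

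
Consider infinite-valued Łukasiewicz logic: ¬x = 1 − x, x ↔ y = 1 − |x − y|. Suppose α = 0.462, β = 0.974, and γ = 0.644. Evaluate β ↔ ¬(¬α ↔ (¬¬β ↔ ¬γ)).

0.182

¬α = 1 − 0.462 = 0.538
¬β = 1 − 0.974 = 0.026
¬¬β = 1 − 0.026 = 0.974
¬γ = 1 − 0.644 = 0.356
¬¬β ↔ ¬γ = 1 − |0.974 − 0.356| = 1 − 0.618 = 0.382
¬α ↔ (¬¬β ↔ ¬γ) = 1 − |0.538 − 0.382| = 1 − 0.156 = 0.844
¬(¬α ↔ (¬¬β ↔ ¬γ)) = 1 − 0.844 = 0.156
β ↔ ¬(¬α ↔ (¬¬β ↔ ¬γ)) = 1 − |0.974 − 0.156| = 1 − 0.818 = 0.182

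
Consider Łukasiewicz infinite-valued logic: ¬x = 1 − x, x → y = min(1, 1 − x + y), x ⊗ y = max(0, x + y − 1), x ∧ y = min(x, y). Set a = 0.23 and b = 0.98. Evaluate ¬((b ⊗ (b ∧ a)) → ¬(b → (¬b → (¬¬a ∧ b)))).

0.21

b ∧ a = min(0.98, 0.23) = 0.23
b ⊗ (b ∧ a) = max(0, 0.98 + 0.23 − 1) = max(0, 0.21) = 0.21
¬b = 1 − 0.98 = 0.02
¬a = 1 − 0.23 = 0.77
¬¬a = 1 − 0.77 = 0.23
¬¬a ∧ b = min(0.23, 0.98) = 0.23
¬b → (¬¬a ∧ b) = min(1, 1 − 0.02 + 0.23) = min(1, 1.21) = 1.00
b → (¬b → (¬¬a ∧ b)) = min(1, 1 − 0.98 + 1.00) = min(1, 1.02) = 1.00
¬(b → (¬b → (¬¬a ∧ b))) = 1 − 1.00 = 0.00
(b ⊗ (b ∧ a)) → ¬(b → (¬b → (¬¬a ∧ b))) = min(1, 1 − 0.21 + 0.00) = min(1, 0.79) = 0.79
¬((b ⊗ (b ∧ a)) → ¬(b → (¬b → (¬¬a ∧ b)))) = 1 − 0.79 = 0.21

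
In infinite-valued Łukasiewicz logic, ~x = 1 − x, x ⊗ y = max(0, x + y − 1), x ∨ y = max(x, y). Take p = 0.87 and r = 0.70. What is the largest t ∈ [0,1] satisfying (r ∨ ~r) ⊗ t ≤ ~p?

~r = 1 − 0.70 = 0.30
r ∨ ~r = max(0.70, 0.30) = 0.70
So the left factor is r ∨ ~r = 0.70.
~p = 1 − 0.87 = 0.13
So the right-hand bound is ~p = 0.13.
The residuum of the Łukasiewicz t-norm gives the supremum: min(1, 1 − 0.70 + 0.13).
1 − 0.70 + 0.13 = 0.43, so t = min(1, 0.43) = 0.43.
Check: 0.70 ⊗ 0.43 = max(0, 0.13) = 0.13 ≤ 0.13.

0.43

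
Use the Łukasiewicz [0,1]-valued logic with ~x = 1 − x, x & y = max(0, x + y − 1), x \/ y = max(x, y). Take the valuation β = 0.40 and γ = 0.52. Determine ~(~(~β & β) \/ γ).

~β = 1 − 0.40 = 0.60
~β & β = max(0, 0.60 + 0.40 − 1) = max(0, 0.00) = 0.00
~(~β & β) = 1 − 0.00 = 1.00
~(~β & β) \/ γ = max(1.00, 0.52) = 1.00
~(~(~β & β) \/ γ) = 1 − 1.00 = 0.00

0.00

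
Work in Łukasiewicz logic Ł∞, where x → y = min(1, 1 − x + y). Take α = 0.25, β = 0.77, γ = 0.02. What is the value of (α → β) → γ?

0.02

α → β = min(1, 1 − 0.25 + 0.77) = min(1, 1.52) = 1.00
(α → β) → γ = min(1, 1 − 1.00 + 0.02) = min(1, 0.02) = 0.02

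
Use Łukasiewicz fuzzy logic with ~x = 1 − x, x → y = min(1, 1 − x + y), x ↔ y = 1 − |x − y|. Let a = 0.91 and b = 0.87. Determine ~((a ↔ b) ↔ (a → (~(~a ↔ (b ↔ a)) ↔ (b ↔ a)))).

a ↔ b = 1 − |0.91 − 0.87| = 1 − 0.04 = 0.96
~a = 1 − 0.91 = 0.09
b ↔ a = 1 − |0.87 − 0.91| = 1 − 0.04 = 0.96
~a ↔ (b ↔ a) = 1 − |0.09 − 0.96| = 1 − 0.87 = 0.13
~(~a ↔ (b ↔ a)) = 1 − 0.13 = 0.87
~(~a ↔ (b ↔ a)) ↔ (b ↔ a) = 1 − |0.87 − 0.96| = 1 − 0.09 = 0.91
a → (~(~a ↔ (b ↔ a)) ↔ (b ↔ a)) = min(1, 1 − 0.91 + 0.91) = min(1, 1.00) = 1.00
(a ↔ b) ↔ (a → (~(~a ↔ (b ↔ a)) ↔ (b ↔ a))) = 1 − |0.96 − 1.00| = 1 − 0.04 = 0.96
~((a ↔ b) ↔ (a → (~(~a ↔ (b ↔ a)) ↔ (b ↔ a)))) = 1 − 0.96 = 0.04

0.04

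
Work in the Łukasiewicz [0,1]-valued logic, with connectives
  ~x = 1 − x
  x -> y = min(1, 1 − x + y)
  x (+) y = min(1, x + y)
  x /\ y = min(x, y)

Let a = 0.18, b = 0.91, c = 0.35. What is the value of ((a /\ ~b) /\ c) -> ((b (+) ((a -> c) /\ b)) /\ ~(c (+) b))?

~b = 1 − 0.91 = 0.09
a /\ ~b = min(0.18, 0.09) = 0.09
(a /\ ~b) /\ c = min(0.09, 0.35) = 0.09
a -> c = min(1, 1 − 0.18 + 0.35) = min(1, 1.17) = 1.00
(a -> c) /\ b = min(1.00, 0.91) = 0.91
b (+) ((a -> c) /\ b) = min(1, 0.91 + 0.91) = min(1, 1.82) = 1.00
c (+) b = min(1, 0.35 + 0.91) = min(1, 1.26) = 1.00
~(c (+) b) = 1 − 1.00 = 0.00
(b (+) ((a -> c) /\ b)) /\ ~(c (+) b) = min(1.00, 0.00) = 0.00
((a /\ ~b) /\ c) -> ((b (+) ((a -> c) /\ b)) /\ ~(c (+) b)) = min(1, 1 − 0.09 + 0.00) = min(1, 0.91) = 0.91

0.91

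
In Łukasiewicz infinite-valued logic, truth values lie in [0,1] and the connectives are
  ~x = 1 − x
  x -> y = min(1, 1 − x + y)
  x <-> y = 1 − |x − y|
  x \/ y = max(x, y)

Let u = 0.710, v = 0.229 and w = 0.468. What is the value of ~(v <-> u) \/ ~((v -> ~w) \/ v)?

v <-> u = 1 − |0.229 − 0.710| = 1 − 0.481 = 0.519
~(v <-> u) = 1 − 0.519 = 0.481
~w = 1 − 0.468 = 0.532
v -> ~w = min(1, 1 − 0.229 + 0.532) = min(1, 1.303) = 1.000
(v -> ~w) \/ v = max(1.000, 0.229) = 1.000
~((v -> ~w) \/ v) = 1 − 1.000 = 0.000
~(v <-> u) \/ ~((v -> ~w) \/ v) = max(0.481, 0.000) = 0.481

0.481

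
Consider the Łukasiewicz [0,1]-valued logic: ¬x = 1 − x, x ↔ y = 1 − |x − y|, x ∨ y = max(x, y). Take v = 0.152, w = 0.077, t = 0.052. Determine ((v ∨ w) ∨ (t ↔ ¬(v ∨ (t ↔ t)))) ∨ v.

v ∨ w = max(0.152, 0.077) = 0.152
t ↔ t = 1 − |0.052 − 0.052| = 1 − 0.000 = 1.000
v ∨ (t ↔ t) = max(0.152, 1.000) = 1.000
¬(v ∨ (t ↔ t)) = 1 − 1.000 = 0.000
t ↔ ¬(v ∨ (t ↔ t)) = 1 − |0.052 − 0.000| = 1 − 0.052 = 0.948
(v ∨ w) ∨ (t ↔ ¬(v ∨ (t ↔ t))) = max(0.152, 0.948) = 0.948
((v ∨ w) ∨ (t ↔ ¬(v ∨ (t ↔ t)))) ∨ v = max(0.948, 0.152) = 0.948

0.948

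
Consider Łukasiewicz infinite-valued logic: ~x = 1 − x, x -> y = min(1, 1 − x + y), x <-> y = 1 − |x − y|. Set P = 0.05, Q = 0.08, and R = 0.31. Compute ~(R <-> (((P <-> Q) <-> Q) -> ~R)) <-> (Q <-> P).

P <-> Q = 1 − |0.05 − 0.08| = 1 − 0.03 = 0.97
(P <-> Q) <-> Q = 1 − |0.97 − 0.08| = 1 − 0.89 = 0.11
~R = 1 − 0.31 = 0.69
((P <-> Q) <-> Q) -> ~R = min(1, 1 − 0.11 + 0.69) = min(1, 1.58) = 1.00
R <-> (((P <-> Q) <-> Q) -> ~R) = 1 − |0.31 − 1.00| = 1 − 0.69 = 0.31
~(R <-> (((P <-> Q) <-> Q) -> ~R)) = 1 − 0.31 = 0.69
Q <-> P = 1 − |0.08 − 0.05| = 1 − 0.03 = 0.97
~(R <-> (((P <-> Q) <-> Q) -> ~R)) <-> (Q <-> P) = 1 − |0.69 − 0.97| = 1 − 0.28 = 0.72

0.72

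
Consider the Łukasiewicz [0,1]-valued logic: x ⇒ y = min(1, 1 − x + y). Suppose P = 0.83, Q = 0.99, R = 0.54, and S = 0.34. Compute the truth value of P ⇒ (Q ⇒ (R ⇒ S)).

R ⇒ S = min(1, 1 − 0.54 + 0.34) = min(1, 0.80) = 0.80
Q ⇒ (R ⇒ S) = min(1, 1 − 0.99 + 0.80) = min(1, 0.81) = 0.81
P ⇒ (Q ⇒ (R ⇒ S)) = min(1, 1 − 0.83 + 0.81) = min(1, 0.98) = 0.98

0.98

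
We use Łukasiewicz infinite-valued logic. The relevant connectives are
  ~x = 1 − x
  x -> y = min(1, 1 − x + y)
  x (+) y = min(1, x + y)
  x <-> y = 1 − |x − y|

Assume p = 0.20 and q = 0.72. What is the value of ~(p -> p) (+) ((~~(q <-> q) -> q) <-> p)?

0.48

p -> p = min(1, 1 − 0.20 + 0.20) = min(1, 1.00) = 1.00
~(p -> p) = 1 − 1.00 = 0.00
q <-> q = 1 − |0.72 − 0.72| = 1 − 0.00 = 1.00
~(q <-> q) = 1 − 1.00 = 0.00
~~(q <-> q) = 1 − 0.00 = 1.00
~~(q <-> q) -> q = min(1, 1 − 1.00 + 0.72) = min(1, 0.72) = 0.72
(~~(q <-> q) -> q) <-> p = 1 − |0.72 − 0.20| = 1 − 0.52 = 0.48
~(p -> p) (+) ((~~(q <-> q) -> q) <-> p) = min(1, 0.00 + 0.48) = min(1, 0.48) = 0.48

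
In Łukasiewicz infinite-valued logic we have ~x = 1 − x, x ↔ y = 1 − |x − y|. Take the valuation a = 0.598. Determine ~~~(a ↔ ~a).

0.196

~a = 1 − 0.598 = 0.402
a ↔ ~a = 1 − |0.598 − 0.402| = 1 − 0.196 = 0.804
~(a ↔ ~a) = 1 − 0.804 = 0.196
~~(a ↔ ~a) = 1 − 0.196 = 0.804
~~~(a ↔ ~a) = 1 − 0.804 = 0.196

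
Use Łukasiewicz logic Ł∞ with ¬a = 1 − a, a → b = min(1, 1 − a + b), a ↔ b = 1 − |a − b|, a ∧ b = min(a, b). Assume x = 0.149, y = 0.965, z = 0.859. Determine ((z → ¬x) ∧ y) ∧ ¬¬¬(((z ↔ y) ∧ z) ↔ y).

¬x = 1 − 0.149 = 0.851
z → ¬x = min(1, 1 − 0.859 + 0.851) = min(1, 0.992) = 0.992
(z → ¬x) ∧ y = min(0.992, 0.965) = 0.965
z ↔ y = 1 − |0.859 − 0.965| = 1 − 0.106 = 0.894
(z ↔ y) ∧ z = min(0.894, 0.859) = 0.859
((z ↔ y) ∧ z) ↔ y = 1 − |0.859 − 0.965| = 1 − 0.106 = 0.894
¬(((z ↔ y) ∧ z) ↔ y) = 1 − 0.894 = 0.106
¬¬(((z ↔ y) ∧ z) ↔ y) = 1 − 0.106 = 0.894
¬¬¬(((z ↔ y) ∧ z) ↔ y) = 1 − 0.894 = 0.106
((z → ¬x) ∧ y) ∧ ¬¬¬(((z ↔ y) ∧ z) ↔ y) = min(0.965, 0.106) = 0.106

0.106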